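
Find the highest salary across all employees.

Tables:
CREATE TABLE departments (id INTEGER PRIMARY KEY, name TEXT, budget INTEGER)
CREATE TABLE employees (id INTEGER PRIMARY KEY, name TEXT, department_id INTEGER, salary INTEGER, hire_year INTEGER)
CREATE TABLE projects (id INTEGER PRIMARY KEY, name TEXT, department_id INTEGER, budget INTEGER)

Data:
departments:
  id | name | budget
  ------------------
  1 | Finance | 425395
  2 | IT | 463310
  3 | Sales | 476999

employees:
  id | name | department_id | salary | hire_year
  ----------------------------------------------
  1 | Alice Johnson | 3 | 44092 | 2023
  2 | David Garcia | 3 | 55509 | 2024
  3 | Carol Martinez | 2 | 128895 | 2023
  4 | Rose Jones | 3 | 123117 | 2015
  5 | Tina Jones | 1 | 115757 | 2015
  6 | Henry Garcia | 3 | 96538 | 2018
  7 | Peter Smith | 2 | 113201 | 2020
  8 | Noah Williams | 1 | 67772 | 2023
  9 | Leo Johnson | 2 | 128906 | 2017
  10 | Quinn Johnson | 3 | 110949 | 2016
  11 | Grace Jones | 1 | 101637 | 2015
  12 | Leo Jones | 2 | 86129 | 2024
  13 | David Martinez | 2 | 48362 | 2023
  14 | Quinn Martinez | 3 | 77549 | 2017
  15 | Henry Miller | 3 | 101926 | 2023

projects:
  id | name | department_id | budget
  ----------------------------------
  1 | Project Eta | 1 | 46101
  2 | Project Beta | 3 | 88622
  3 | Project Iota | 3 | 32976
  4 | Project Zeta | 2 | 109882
SELECT MAX(salary) FROM employees

Execution result:
128906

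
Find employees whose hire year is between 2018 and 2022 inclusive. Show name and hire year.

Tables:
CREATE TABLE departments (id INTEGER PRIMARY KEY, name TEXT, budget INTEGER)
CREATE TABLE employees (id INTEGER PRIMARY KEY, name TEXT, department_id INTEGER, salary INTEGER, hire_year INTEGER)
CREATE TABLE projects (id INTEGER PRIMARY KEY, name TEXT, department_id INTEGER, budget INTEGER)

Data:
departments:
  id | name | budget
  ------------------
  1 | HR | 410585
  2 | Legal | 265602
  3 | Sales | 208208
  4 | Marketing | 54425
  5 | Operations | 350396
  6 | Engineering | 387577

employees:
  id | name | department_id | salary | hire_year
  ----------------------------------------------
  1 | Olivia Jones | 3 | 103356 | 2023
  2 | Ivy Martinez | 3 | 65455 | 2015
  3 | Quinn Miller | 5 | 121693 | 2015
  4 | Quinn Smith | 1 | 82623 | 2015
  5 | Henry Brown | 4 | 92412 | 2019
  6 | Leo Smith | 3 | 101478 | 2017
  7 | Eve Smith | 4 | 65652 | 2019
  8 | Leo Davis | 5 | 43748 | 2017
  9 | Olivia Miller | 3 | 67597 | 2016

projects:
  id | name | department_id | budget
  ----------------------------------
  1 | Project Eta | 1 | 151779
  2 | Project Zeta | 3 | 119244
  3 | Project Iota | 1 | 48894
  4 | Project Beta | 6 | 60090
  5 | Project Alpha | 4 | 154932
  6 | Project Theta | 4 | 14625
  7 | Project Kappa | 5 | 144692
SELECT name, hire_year FROM employees WHERE hire_year BETWEEN 2018 AND 2022

Execution result:
name | hire_year
Henry Brown | 2019
Eve Smith | 2019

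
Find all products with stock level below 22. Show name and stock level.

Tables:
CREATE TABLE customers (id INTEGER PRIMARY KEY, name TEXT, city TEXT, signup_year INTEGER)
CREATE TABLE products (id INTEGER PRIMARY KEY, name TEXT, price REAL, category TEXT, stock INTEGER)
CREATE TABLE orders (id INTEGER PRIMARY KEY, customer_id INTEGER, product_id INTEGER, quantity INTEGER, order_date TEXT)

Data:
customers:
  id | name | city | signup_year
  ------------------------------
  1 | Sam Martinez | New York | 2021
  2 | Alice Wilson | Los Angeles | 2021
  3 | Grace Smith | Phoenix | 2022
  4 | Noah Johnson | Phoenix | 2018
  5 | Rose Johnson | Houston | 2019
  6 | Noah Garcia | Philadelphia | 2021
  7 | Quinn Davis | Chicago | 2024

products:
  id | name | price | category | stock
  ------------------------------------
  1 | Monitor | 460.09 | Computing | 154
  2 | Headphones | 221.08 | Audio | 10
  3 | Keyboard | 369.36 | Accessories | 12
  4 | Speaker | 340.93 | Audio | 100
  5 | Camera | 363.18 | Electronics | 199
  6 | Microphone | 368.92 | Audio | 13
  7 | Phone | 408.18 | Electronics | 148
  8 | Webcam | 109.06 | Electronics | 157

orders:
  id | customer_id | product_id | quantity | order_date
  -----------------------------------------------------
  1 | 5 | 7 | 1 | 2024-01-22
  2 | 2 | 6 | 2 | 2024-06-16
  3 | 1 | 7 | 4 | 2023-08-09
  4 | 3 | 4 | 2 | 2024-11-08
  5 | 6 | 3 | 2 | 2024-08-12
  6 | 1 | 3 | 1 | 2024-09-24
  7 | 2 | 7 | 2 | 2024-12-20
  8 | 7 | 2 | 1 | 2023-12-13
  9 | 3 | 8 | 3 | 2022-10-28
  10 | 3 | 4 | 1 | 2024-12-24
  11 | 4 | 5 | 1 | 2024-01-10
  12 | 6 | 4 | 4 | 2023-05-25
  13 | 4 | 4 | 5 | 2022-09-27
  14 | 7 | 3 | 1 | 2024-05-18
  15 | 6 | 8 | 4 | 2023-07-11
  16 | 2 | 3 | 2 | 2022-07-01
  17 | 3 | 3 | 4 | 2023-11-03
SELECT name, stock FROM products WHERE stock < 22

Execution result:
name | stock
Headphones | 10
Keyboard | 12
Microphone | 13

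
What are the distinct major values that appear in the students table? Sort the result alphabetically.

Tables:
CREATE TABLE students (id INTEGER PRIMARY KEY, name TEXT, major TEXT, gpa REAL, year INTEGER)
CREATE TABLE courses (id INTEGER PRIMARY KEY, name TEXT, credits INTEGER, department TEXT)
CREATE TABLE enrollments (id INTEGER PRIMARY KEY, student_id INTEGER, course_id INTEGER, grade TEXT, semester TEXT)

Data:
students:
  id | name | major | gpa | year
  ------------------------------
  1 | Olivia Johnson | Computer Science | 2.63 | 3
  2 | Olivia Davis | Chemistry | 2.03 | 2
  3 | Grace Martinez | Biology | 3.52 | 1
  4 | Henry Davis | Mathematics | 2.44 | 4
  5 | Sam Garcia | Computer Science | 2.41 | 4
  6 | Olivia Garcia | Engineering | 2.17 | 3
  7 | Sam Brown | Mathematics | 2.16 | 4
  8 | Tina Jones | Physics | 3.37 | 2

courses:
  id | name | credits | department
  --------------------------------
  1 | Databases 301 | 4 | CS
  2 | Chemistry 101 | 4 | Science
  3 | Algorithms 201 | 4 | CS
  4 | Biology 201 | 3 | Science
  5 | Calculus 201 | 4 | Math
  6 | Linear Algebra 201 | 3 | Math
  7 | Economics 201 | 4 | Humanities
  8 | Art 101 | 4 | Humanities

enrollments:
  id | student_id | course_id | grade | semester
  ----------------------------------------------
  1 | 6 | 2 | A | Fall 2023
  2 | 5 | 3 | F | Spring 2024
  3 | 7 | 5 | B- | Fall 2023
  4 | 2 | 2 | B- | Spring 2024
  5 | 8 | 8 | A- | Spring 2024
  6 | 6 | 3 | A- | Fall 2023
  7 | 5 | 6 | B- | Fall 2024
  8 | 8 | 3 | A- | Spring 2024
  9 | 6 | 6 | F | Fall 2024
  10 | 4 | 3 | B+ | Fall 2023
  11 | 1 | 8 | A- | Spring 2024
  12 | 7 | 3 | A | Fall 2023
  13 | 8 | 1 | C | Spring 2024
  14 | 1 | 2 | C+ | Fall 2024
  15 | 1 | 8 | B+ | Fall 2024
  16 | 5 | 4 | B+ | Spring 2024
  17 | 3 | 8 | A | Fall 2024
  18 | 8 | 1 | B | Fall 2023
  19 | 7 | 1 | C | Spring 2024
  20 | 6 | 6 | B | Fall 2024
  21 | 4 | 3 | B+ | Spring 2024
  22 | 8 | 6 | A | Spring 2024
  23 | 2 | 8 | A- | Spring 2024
SELECT DISTINCT major FROM students ORDER BY major

Execution result:
major
Biology
Chemistry
Computer Science
Engineering
Mathematics
Physics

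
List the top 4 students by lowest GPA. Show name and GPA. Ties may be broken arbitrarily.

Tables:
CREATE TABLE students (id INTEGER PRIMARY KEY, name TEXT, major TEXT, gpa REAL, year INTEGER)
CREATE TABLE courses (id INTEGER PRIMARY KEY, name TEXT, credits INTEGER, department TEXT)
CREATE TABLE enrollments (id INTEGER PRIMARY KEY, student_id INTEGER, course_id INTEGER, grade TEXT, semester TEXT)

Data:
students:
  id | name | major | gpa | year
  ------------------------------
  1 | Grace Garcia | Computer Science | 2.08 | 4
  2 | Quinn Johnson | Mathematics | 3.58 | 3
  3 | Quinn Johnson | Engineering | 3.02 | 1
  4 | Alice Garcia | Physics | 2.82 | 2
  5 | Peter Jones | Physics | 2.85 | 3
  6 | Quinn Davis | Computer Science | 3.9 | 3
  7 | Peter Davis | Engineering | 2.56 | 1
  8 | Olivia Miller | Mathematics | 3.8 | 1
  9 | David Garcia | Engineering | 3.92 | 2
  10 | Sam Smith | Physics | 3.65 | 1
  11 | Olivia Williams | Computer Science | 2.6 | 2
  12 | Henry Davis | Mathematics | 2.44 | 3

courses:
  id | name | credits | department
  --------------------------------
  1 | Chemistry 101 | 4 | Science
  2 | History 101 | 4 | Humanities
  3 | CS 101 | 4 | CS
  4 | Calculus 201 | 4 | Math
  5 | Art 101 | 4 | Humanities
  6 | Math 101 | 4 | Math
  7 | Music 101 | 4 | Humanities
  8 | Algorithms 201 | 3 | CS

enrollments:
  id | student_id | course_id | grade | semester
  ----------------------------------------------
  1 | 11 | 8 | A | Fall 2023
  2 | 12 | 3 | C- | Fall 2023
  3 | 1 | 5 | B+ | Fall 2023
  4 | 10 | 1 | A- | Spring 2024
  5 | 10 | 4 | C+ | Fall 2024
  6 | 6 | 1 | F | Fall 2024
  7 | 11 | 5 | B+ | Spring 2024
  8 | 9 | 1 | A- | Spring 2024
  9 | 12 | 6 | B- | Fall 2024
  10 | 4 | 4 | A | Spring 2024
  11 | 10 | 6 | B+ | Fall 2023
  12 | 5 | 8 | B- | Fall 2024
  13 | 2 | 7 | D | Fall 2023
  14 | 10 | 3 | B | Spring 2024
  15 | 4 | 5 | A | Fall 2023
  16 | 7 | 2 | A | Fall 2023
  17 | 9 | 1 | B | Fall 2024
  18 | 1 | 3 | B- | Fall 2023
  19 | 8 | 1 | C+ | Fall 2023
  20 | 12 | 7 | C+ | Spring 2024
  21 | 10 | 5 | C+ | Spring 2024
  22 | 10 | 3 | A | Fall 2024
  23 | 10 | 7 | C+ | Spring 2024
SELECT name, gpa FROM students ORDER BY gpa ASC LIMIT 4

Execution result:
name | gpa
Grace Garcia | 2.08
Henry Davis | 2.44
Peter Davis | 2.56
Olivia Williams | 2.60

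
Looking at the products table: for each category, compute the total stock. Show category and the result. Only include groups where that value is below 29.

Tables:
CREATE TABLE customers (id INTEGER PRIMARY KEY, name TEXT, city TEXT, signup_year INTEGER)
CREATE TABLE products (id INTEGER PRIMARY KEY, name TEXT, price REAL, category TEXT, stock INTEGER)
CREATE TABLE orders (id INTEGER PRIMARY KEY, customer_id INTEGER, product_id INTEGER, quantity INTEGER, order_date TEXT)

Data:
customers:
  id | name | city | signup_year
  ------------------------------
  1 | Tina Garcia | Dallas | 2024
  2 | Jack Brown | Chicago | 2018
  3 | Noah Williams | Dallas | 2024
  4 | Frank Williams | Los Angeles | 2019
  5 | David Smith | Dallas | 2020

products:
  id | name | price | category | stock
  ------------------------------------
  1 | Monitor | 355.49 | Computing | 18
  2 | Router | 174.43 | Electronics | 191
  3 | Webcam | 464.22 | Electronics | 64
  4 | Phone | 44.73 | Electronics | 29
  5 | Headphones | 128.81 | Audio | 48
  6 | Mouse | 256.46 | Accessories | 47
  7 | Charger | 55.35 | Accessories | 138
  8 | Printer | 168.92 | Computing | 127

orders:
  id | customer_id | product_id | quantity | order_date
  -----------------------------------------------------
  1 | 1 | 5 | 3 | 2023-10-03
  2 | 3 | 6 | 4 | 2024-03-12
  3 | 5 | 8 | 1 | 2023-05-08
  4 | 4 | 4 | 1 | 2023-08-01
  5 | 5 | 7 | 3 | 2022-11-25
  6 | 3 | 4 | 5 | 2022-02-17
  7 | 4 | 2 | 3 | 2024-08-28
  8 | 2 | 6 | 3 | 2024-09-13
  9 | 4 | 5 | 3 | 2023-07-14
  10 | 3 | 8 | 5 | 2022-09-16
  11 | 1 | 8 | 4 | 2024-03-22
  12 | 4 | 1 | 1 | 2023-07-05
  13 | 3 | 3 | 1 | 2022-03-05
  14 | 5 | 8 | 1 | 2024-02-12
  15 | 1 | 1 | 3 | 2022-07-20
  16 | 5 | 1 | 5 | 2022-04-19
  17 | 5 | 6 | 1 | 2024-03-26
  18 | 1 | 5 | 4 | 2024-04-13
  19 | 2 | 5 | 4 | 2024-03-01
SELECT category, SUM(stock) AS sum_stock FROM products GROUP BY category HAVING SUM(stock) < 29

Execution result:
(no rows)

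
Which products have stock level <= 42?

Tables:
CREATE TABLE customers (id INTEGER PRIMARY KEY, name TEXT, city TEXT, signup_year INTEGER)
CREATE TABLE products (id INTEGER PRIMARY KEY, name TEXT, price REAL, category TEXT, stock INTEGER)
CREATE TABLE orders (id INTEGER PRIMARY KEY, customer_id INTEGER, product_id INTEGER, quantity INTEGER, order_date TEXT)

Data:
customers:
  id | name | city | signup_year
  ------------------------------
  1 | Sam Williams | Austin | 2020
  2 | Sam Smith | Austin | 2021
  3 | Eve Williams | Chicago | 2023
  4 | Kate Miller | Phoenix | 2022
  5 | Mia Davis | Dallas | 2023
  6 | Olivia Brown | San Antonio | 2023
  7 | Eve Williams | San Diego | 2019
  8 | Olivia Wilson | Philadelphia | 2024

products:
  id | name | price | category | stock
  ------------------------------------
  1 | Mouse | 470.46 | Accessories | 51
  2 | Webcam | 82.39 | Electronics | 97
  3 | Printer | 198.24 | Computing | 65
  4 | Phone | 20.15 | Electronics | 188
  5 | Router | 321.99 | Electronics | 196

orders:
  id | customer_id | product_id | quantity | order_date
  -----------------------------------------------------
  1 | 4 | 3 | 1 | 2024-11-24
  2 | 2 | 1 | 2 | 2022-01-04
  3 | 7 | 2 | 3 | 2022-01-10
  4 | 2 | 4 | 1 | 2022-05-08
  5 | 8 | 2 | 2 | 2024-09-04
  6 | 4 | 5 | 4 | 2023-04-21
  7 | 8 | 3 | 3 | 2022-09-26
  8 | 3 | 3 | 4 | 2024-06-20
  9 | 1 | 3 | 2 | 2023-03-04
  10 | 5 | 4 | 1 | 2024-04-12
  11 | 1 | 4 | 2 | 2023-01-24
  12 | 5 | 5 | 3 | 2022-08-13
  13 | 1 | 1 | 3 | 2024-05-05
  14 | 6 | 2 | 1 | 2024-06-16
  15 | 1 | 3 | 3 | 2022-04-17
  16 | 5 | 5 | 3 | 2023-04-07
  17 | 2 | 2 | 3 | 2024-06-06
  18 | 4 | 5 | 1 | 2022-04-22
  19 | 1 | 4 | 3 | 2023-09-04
SELECT name, stock FROM products WHERE stock <= 42

Execution result:
(no rows)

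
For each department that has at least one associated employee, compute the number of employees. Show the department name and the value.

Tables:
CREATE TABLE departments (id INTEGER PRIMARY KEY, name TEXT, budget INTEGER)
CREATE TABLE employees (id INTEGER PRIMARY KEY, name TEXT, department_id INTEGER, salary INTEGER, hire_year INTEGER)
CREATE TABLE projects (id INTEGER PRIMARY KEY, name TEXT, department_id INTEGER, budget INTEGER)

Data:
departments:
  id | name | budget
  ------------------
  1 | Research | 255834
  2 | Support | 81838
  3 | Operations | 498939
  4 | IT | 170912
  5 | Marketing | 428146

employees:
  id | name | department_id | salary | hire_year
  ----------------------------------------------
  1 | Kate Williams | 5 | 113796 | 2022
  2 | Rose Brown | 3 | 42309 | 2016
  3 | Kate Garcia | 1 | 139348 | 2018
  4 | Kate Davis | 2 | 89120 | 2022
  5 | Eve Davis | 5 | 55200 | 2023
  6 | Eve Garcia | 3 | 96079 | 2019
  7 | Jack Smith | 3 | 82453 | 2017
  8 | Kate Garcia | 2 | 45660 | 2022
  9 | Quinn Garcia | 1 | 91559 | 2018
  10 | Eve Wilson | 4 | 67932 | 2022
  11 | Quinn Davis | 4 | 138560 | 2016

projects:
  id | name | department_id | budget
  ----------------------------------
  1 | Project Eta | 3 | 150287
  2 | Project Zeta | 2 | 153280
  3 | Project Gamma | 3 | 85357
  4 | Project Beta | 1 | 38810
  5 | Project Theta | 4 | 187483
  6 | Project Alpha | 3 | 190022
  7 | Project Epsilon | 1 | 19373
SELECT p.name, COUNT(*) AS n FROM employees c JOIN departments p ON c.department_id = p.id GROUP BY p.id, p.name

Execution result:
name | n
Research | 2
Support | 2
Operations | 3
IT | 2
Marketing | 2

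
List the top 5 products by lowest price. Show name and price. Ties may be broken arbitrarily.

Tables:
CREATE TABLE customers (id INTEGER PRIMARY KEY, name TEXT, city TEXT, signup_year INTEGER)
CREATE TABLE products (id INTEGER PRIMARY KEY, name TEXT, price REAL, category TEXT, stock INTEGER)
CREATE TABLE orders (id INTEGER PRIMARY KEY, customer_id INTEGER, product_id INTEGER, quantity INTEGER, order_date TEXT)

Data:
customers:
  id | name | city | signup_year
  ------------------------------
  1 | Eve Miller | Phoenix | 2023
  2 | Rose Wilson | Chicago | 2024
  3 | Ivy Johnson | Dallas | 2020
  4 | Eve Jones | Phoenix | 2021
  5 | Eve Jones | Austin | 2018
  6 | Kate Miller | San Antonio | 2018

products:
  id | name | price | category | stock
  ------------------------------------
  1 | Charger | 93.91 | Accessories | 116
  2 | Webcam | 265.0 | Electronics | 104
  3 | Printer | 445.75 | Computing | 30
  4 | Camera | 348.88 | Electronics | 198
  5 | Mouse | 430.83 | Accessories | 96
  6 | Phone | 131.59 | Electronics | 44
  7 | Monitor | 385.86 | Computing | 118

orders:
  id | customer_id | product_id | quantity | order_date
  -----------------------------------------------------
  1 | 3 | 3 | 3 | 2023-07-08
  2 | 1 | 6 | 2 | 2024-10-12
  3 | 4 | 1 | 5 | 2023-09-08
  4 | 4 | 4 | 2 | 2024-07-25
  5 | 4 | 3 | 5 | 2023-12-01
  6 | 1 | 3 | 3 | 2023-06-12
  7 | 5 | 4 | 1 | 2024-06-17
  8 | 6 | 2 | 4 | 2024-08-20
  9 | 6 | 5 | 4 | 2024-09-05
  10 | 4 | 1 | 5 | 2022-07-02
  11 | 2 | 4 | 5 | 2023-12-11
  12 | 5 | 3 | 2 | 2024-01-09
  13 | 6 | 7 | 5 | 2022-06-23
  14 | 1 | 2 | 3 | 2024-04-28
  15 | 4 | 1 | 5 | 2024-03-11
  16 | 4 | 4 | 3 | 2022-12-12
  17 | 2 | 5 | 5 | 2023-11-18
SELECT name, price FROM products ORDER BY price ASC LIMIT 5

Execution result:
name | price
Charger | 93.91
Phone | 131.59
Webcam | 265.00
Camera | 348.88
Monitor | 385.86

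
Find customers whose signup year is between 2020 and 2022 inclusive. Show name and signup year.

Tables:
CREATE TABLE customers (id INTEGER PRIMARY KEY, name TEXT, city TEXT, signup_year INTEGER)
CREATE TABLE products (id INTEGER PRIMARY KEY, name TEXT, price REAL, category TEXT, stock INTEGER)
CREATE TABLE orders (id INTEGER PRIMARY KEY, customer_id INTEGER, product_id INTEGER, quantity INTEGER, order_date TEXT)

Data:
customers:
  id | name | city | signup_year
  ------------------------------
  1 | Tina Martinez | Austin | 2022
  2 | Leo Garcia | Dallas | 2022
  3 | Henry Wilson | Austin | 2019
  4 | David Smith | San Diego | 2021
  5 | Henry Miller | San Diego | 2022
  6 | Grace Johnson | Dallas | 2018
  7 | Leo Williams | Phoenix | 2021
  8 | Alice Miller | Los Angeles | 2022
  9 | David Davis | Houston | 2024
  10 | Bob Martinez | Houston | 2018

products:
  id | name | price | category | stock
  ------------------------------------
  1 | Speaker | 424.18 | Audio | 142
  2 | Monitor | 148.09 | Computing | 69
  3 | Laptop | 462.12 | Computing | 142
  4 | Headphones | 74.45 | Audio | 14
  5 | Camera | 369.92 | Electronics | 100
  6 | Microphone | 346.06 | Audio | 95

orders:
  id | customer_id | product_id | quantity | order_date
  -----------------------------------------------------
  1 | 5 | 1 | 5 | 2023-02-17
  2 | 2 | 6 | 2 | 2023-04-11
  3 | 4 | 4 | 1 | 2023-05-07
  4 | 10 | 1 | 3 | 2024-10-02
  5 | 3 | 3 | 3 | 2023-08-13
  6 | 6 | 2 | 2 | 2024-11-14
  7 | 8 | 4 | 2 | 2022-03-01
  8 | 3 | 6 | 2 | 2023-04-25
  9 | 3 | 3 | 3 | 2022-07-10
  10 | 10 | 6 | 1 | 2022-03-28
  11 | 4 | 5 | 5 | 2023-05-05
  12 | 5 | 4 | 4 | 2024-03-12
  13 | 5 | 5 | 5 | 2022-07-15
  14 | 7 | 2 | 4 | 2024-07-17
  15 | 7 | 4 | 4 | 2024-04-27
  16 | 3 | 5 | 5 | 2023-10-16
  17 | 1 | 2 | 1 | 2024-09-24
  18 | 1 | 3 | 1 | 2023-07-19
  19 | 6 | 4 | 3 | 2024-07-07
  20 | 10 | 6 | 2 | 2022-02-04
SELECT name, signup_year FROM customers WHERE signup_year BETWEEN 2020 AND 2022

Execution result:
name | signup_year
Tina Martinez | 2022
Leo Garcia | 2022
David Smith | 2021
Henry Miller | 2022
Leo Williams | 2021
Alice Miller | 2022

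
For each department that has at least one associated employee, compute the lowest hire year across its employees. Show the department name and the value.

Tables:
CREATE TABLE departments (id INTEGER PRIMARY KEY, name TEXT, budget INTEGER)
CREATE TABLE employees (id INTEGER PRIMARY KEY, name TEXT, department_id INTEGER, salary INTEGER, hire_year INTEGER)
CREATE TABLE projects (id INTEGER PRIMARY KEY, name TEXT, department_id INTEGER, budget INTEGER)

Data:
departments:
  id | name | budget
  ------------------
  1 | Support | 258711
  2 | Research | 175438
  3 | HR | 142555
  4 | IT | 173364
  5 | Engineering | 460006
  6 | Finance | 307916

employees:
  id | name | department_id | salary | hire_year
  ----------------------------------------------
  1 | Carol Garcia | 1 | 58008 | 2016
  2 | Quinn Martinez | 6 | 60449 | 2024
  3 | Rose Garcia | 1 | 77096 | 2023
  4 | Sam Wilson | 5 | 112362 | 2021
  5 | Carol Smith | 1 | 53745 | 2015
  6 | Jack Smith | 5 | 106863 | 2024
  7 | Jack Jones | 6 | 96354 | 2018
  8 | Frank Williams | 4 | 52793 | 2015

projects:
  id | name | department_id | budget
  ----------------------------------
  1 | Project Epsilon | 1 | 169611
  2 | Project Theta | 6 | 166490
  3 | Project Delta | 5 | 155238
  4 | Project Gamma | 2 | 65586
SELECT p.name, MIN(c.hire_year) AS min_hire_year FROM employees c JOIN departments p ON c.department_id = p.id GROUP BY p.id, p.name

Execution result:
name | min_hire_year
Support | 2015
IT | 2015
Engineering | 2021
Finance | 2018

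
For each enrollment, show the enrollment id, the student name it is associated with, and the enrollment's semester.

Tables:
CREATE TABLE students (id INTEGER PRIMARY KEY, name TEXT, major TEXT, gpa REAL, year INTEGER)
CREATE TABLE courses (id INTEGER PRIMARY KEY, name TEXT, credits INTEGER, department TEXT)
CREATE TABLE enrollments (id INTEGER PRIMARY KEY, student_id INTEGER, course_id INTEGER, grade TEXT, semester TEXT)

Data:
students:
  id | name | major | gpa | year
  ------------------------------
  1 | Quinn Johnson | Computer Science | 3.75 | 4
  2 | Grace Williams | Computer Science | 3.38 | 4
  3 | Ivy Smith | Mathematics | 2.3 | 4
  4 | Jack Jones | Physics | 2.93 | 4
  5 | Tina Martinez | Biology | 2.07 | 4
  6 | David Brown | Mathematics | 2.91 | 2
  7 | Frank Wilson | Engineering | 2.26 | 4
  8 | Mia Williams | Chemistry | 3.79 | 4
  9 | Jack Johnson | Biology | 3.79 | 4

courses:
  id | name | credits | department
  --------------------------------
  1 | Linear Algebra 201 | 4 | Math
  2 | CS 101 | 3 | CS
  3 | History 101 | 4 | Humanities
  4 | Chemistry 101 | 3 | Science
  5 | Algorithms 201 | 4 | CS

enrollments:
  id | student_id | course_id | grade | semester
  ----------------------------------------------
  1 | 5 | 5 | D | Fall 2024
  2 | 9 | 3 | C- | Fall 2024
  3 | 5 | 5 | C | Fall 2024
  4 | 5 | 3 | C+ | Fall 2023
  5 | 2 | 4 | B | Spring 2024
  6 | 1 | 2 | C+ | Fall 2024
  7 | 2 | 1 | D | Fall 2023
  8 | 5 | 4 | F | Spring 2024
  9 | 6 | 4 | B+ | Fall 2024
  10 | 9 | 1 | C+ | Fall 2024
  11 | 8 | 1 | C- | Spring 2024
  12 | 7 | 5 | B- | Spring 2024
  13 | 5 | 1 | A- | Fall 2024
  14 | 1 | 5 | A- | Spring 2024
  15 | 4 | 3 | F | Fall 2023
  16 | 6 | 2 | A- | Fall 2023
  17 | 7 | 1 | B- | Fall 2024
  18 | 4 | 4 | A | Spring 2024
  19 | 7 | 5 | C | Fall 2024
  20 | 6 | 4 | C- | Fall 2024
SELECT c.id, p.name AS student, c.semester FROM enrollments c JOIN students p ON c.student_id = p.id

Execution result:
id | student | semester
1 | Tina Martinez | Fall 2024
2 | Jack Johnson | Fall 2024
3 | Tina Martinez | Fall 2024
4 | Tina Martinez | Fall 2023
5 | Grace Williams | Spring 2024
6 | Quinn Johnson | Fall 2024
7 | Grace Williams | Fall 2023
8 | Tina Martinez | Spring 2024
9 | David Brown | Fall 2024
10 | Jack Johnson | Fall 2024
11 | Mia Williams | Spring 2024
12 | Frank Wilson | Spring 2024
13 | Tina Martinez | Fall 2024
14 | Quinn Johnson | Spring 2024
15 | Jack Jones | Fall 2023
16 | David Brown | Fall 2023
17 | Frank Wilson | Fall 2024
18 | Jack Jones | Spring 2024
19 | Frank Wilson | Fall 2024
20 | David Brown | Fall 2024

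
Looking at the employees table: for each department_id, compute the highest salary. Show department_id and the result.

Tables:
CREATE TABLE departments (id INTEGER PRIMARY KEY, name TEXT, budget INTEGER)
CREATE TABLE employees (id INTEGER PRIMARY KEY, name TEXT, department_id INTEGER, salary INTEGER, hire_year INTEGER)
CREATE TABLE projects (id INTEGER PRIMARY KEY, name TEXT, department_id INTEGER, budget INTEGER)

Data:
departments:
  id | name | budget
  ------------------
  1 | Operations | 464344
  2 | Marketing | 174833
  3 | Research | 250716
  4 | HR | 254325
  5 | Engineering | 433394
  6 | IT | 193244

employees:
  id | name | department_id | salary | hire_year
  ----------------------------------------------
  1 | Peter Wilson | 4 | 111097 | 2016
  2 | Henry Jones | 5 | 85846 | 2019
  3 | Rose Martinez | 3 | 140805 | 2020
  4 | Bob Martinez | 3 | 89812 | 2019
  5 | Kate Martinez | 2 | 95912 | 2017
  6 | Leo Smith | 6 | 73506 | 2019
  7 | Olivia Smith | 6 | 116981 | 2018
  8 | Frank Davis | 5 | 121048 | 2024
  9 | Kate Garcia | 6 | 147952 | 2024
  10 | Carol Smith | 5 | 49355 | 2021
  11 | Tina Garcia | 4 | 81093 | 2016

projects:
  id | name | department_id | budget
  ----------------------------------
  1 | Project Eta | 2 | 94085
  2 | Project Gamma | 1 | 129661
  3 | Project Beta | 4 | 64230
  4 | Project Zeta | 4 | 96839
SELECT department_id, MAX(salary) AS max_salary FROM employees GROUP BY department_id

Execution result:
department_id | max_salary
2 | 95912
3 | 140805
4 | 111097
5 | 121048
6 | 147952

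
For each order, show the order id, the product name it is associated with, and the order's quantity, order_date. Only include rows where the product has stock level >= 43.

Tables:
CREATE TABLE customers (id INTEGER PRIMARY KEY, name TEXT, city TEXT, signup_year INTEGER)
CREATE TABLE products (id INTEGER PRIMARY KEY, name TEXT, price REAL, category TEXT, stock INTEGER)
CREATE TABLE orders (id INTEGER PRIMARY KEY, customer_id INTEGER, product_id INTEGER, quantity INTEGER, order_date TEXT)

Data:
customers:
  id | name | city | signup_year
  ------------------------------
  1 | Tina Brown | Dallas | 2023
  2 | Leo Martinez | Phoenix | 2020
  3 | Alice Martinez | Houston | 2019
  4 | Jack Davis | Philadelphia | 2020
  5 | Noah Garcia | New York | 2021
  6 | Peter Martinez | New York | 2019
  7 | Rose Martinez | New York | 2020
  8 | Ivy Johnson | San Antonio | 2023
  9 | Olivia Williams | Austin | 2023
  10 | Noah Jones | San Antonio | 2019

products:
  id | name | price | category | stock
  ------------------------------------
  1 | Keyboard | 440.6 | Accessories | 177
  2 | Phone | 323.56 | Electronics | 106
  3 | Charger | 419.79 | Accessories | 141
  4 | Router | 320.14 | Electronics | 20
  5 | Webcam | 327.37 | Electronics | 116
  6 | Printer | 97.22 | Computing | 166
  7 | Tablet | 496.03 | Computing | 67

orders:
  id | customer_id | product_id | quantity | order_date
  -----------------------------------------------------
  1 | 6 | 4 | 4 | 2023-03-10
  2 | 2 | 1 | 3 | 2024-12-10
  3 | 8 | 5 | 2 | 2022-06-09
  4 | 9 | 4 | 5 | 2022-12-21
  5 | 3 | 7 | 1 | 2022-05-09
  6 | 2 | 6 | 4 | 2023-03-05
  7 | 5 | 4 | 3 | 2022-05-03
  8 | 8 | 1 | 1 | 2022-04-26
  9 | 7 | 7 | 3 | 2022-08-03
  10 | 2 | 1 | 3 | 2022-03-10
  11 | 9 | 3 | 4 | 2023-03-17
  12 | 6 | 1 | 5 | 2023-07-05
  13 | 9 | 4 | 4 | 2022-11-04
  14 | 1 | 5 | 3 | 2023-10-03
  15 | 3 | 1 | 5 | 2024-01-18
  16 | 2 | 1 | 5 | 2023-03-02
SELECT c.id, p.name AS product, c.quantity, c.order_date FROM orders c JOIN products p ON c.product_id = p.id WHERE p.stock >= 43

Execution result:
id | product | quantity | order_date
2 | Keyboard | 3 | 2024-12-10
3 | Webcam | 2 | 2022-06-09
5 | Tablet | 1 | 2022-05-09
6 | Printer | 4 | 2023-03-05
8 | Keyboard | 1 | 2022-04-26
9 | Tablet | 3 | 2022-08-03
10 | Keyboard | 3 | 2022-03-10
11 | Charger | 4 | 2023-03-17
12 | Keyboard | 5 | 2023-07-05
14 | Webcam | 3 | 2023-10-03
15 | Keyboard | 5 | 2024-01-18
16 | Keyboard | 5 | 2023-03-02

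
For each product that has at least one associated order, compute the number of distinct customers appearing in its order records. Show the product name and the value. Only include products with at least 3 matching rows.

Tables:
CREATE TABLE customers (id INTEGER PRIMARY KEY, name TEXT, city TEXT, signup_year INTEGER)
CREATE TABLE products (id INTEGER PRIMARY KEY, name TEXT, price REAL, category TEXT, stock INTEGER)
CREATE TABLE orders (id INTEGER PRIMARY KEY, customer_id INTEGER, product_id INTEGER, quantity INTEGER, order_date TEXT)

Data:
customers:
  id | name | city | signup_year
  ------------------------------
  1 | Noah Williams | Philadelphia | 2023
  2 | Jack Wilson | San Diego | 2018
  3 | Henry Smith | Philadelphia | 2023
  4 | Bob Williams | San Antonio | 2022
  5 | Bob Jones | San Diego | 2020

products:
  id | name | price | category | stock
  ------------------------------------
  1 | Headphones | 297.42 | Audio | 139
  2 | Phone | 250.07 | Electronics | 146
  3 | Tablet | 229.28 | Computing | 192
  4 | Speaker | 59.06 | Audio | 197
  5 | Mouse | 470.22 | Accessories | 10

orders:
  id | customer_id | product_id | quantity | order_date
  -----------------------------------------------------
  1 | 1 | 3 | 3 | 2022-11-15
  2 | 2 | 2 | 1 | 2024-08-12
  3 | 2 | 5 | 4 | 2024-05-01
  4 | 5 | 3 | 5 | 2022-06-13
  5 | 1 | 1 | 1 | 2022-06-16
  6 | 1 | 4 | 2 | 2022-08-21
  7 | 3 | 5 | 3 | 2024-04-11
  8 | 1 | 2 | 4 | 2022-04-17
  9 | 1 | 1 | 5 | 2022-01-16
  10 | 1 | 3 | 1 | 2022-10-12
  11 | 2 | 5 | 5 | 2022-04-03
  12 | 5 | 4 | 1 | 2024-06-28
SELECT p.name, COUNT(DISTINCT c.customer_id) AS distinct_customer_count FROM orders c JOIN products p ON c.product_id = p.id GROUP BY p.id, p.name HAVING COUNT(*) >= 3

Execution result:
name | distinct_customer_count
Tablet | 2
Mouse | 2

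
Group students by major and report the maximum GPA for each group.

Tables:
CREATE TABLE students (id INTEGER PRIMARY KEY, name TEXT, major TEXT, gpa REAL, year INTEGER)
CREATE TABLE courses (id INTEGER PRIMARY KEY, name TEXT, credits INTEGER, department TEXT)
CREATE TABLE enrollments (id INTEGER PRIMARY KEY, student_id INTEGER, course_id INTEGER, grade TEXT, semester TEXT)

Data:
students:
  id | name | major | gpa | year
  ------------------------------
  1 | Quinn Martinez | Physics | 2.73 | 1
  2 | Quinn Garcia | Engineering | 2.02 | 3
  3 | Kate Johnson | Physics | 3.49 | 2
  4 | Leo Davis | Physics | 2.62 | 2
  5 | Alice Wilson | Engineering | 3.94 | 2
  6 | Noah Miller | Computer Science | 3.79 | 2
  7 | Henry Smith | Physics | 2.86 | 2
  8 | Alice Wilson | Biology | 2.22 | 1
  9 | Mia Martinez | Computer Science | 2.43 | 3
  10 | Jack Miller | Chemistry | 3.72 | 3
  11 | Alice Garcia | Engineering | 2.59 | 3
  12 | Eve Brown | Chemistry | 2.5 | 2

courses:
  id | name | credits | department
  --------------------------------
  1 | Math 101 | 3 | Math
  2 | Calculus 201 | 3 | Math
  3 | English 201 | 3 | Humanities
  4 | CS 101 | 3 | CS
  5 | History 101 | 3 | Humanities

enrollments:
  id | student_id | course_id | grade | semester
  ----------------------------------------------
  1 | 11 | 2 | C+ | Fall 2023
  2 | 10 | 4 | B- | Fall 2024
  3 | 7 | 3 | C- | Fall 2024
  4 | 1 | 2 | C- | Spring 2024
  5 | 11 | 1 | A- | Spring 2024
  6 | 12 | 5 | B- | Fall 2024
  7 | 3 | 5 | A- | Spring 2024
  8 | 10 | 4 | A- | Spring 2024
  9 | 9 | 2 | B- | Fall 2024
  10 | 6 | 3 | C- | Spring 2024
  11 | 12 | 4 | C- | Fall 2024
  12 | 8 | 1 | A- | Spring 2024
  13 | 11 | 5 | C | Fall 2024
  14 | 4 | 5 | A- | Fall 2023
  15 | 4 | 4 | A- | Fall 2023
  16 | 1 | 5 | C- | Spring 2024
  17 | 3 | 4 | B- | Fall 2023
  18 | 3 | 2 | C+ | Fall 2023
SELECT major, MAX(gpa) AS max_gpa FROM students GROUP BY major

Execution result:
major | max_gpa
Biology | 2.22
Chemistry | 3.72
Computer Science | 3.79
Engineering | 3.94
Physics | 3.49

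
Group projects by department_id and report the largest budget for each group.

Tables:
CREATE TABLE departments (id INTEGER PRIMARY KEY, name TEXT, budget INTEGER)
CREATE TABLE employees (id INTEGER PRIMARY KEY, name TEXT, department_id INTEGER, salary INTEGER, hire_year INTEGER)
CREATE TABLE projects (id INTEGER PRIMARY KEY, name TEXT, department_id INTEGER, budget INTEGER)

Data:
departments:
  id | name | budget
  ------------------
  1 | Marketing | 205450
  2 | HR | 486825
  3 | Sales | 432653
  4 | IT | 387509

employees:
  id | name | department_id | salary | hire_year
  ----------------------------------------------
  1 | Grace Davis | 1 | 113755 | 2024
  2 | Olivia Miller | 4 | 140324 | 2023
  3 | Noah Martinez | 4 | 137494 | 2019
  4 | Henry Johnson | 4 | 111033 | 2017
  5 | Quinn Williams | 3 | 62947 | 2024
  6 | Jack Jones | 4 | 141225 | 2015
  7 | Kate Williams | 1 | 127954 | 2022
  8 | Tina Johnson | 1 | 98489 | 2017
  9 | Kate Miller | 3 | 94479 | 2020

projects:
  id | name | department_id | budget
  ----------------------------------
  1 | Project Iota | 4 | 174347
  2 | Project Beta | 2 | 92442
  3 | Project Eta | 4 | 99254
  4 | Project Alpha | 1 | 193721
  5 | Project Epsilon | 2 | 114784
SELECT department_id, MAX(budget) AS max_budget FROM projects GROUP BY department_id

Execution result:
department_id | max_budget
1 | 193721
2 | 114784
4 | 174347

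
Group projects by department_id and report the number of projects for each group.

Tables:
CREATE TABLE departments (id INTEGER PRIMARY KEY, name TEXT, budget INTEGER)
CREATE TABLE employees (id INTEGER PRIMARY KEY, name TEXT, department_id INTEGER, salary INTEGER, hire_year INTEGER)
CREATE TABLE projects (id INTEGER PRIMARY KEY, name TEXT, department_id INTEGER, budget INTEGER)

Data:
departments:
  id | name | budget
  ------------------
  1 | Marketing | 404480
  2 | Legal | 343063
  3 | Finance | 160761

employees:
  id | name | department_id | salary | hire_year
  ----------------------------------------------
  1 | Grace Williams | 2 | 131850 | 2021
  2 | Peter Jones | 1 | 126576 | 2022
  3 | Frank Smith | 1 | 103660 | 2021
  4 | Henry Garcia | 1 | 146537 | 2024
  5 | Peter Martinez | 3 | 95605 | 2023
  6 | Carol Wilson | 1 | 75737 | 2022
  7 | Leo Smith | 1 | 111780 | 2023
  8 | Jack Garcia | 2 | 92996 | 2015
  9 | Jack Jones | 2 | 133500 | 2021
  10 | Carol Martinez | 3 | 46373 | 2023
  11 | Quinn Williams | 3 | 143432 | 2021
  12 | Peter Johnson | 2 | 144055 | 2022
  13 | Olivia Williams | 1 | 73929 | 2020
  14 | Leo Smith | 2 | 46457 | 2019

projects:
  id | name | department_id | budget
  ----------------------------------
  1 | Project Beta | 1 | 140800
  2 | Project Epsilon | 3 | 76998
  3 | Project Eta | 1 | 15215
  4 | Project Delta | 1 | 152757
SELECT department_id, COUNT(*) AS n FROM projects GROUP BY department_id

Execution result:
department_id | n
1 | 3
3 | 1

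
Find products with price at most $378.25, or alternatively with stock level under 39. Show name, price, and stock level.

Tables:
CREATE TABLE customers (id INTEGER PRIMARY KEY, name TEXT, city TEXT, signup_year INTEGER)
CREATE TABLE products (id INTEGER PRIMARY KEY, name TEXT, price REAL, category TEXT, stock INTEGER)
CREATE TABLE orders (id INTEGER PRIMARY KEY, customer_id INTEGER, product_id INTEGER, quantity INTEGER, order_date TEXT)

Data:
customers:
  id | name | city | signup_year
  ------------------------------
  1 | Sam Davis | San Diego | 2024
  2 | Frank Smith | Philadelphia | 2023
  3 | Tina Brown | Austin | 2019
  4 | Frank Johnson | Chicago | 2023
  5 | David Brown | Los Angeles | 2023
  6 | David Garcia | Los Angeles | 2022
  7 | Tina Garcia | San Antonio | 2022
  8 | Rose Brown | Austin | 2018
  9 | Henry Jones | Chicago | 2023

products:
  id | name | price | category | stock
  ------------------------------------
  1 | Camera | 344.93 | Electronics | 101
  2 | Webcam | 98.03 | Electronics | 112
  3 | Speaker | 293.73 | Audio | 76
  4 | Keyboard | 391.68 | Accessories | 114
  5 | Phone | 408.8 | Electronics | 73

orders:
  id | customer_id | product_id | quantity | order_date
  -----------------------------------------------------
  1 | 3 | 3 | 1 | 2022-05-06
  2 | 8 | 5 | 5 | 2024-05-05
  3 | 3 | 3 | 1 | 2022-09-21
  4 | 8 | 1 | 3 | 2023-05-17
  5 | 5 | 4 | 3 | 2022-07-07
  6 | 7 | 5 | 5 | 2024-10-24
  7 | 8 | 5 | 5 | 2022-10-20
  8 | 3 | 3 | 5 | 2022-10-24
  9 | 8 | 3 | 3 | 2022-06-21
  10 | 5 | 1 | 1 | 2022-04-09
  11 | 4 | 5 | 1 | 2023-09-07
SELECT name, price, stock FROM products WHERE price <= 378.25 OR stock < 39

Execution result:
name | price | stock
Camera | 344.93 | 101
Webcam | 98.03 | 112
Speaker | 293.73 | 76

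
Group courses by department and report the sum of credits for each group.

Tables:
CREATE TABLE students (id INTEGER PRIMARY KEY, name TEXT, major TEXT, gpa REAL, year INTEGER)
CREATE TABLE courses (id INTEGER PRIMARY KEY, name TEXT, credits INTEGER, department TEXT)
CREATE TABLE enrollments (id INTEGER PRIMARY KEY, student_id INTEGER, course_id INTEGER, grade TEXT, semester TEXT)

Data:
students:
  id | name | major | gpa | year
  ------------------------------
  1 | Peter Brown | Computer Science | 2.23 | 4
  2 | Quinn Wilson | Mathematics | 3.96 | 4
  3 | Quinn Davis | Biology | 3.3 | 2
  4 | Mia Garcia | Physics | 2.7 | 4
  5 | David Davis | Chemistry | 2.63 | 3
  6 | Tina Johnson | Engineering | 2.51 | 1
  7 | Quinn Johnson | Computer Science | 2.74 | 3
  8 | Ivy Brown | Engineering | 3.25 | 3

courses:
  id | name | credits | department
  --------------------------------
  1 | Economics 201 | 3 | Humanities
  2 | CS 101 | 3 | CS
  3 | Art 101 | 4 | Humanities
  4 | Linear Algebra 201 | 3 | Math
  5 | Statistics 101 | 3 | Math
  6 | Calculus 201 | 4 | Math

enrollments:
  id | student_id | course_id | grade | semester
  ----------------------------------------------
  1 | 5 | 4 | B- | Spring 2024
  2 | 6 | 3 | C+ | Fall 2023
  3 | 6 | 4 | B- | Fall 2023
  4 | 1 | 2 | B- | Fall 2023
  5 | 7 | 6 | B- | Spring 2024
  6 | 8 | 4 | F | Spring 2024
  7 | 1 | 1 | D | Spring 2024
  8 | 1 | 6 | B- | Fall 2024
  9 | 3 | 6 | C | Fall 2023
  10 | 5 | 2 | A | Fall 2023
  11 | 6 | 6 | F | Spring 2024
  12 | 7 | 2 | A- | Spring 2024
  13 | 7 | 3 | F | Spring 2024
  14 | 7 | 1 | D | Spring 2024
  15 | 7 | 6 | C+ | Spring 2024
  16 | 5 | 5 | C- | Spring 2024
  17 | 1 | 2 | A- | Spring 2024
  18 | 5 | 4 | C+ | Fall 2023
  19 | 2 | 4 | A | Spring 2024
SELECT department, SUM(credits) AS sum_credits FROM courses GROUP BY department

Execution result:
department | sum_credits
CS | 3
Humanities | 7
Math | 10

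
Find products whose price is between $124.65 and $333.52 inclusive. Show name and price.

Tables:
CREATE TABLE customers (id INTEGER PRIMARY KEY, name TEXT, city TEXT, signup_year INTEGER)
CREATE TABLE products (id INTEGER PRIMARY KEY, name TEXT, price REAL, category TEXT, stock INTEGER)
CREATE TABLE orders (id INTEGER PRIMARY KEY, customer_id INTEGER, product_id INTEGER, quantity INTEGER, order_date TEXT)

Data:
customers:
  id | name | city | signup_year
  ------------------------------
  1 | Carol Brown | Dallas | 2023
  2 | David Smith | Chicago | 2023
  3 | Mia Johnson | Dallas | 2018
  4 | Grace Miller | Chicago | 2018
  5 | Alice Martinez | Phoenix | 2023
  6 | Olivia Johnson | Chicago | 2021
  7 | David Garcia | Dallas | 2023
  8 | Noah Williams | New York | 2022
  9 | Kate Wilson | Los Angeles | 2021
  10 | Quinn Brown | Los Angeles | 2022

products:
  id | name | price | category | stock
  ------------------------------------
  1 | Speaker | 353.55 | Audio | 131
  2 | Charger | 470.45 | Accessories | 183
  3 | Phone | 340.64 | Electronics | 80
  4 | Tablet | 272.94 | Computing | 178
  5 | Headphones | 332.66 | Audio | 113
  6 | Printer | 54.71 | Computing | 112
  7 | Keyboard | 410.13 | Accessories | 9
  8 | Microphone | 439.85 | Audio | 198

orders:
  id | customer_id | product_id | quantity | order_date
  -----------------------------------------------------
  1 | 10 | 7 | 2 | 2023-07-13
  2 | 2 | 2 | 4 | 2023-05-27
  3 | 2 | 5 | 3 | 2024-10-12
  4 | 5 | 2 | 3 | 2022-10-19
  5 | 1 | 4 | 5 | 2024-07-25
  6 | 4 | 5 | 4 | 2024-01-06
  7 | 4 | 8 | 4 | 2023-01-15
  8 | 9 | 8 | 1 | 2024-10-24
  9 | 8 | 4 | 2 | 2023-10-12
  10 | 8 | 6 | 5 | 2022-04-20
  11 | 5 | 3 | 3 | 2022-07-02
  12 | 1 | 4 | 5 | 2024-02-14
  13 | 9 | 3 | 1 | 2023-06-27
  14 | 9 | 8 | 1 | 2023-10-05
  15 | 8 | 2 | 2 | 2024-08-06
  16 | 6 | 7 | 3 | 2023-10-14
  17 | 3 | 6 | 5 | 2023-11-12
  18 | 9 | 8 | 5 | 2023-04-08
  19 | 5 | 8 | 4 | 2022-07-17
SELECT name, price FROM products WHERE price BETWEEN 124.65 AND 333.52

Execution result:
name | price
Tablet | 272.94
Headphones | 332.66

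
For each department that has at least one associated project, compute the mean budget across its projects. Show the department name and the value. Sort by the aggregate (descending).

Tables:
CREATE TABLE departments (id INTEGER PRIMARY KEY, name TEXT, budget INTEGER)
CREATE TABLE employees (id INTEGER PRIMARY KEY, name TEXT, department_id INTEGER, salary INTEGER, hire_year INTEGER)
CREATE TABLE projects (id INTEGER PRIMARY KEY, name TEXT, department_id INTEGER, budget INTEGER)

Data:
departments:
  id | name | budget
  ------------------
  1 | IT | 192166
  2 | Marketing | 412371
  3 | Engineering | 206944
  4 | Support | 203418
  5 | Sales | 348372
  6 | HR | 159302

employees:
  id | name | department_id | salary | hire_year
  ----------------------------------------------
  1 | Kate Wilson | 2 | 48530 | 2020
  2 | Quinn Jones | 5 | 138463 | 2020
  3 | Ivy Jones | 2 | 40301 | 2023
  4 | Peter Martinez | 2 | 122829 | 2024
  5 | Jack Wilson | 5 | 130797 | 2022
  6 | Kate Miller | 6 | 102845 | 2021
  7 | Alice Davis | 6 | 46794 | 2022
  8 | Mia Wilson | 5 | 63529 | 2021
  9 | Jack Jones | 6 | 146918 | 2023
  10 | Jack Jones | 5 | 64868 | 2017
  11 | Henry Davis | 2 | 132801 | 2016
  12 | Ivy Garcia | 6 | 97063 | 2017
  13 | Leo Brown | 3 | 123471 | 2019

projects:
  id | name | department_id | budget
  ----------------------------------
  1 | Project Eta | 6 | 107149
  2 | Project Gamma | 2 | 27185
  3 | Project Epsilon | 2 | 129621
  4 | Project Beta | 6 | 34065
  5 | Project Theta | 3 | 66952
SELECT p.name, AVG(c.budget) AS avg_budget FROM projects c JOIN departments p ON c.department_id = p.id GROUP BY p.id, p.name ORDER BY avg_budget DESC

Execution result:
name | avg_budget
Marketing | 78403.00
HR | 70607.00
Engineering | 66952.00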